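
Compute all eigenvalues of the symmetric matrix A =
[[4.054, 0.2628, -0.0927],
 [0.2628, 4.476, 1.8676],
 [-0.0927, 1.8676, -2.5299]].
sigma(A) ≈ {-3, 4, 5}

A is real symmetric, so its spectrum consists of real eigenvalues. Expanding the characteristic polynomial of the displayed matrix gives
  det(λ I - A) = p(λ) = λ^3 + (-6)λ^2 + (-7)λ + (60.0016).
Solving p(λ) = 0 yields eigenvalues ≈ -3, 4, 5. (A is shown rounded to 4 decimals, so these recover the underlying integer eigenvalues to within that precision.)
Verification: the trace of A = 6 equals the sum of eigenvalues 6, and det(A) ≈ -60.0016 matches the eigenvalue product -60.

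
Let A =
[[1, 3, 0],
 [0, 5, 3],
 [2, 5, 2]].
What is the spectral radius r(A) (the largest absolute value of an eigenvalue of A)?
r(A) ≈ 7.954

The eigenvalues of A are the roots of its characteristic polynomial. With M = A (coefficients from the trace, the sum of principal 2x2 minors, and det A):
  p(λ) = det(λ I - M) = λ^3 - 8λ^2 + 2λ - 13.
No integer candidate from the rational root theorem (±divisors of 13) is a root, so the roots are irrational. The cubic discriminant is Δ = -27219 < 0, so there is one real root and a complex-conjugate pair. p(7) = -48 and p(8) = 3 have opposite signs, so a root lies in (7, 8); Newton's method refines it to λ ≈ 7.954. Dividing out (λ - (7.954)) leaves approximately λ^2 - 0.046λ + 1.6344. For λ^2 - 0.046λ + 1.6344 the discriminant is -6.5354. It is negative, so the remaining roots are the complex-conjugate pair λ ≈ 0.023 ± 1.2782i. Their product equals the constant term, so |λ|^2 ≈ 1.6344 and |λ| ≈ 1.2784.
Thus the eigenvalues (to 4 decimals) are 7.954 (modulus 7.954); 0.023 ± 1.2782i (modulus 1.2784). The spectral radius is the largest modulus: r(A) ≈ 7.954. (Cross-check: r(A) ≤ ||A||_2 ≈ 8.5247; equality holds whenever A is normal, though it can also hold for some non-normal A.)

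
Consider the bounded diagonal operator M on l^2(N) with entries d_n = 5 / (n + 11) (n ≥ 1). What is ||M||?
||M|| = 5/12 (attained at n = 1)

For M diagonal, ||M|| = sup_n |d_n| = sup_n 5/(n + 11). This is positive and strictly decreasing in n, so the supremum is attained at n = 1: d_1 = 5/(1 + 11) = 5/12. Hence ||M|| = 5/12.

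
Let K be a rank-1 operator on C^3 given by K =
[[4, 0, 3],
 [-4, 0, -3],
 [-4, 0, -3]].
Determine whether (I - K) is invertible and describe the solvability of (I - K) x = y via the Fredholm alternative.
(I - K) is singular (det(I - K) = 0, i.e. 1 ∈ sigma(K)). (I - K) x = y is solvable iff y ⊥ ker((I - K)^*) = span{(4, 0, 3)}, i.e. iff 4y_1 + 3y_3 = 0. When solvable, the solutions are x = y + c·(1, -1, -1), c arbitrary (ker(I - K) = span{(1, -1, -1)}, dimension 1).

K has rank 1, so it is an outer product K = u v^T: every row of K is a multiple of one row vector. Reading off the entries, u = (1, -1, -1) and v = (4, 0, 3) (row i of K equals u_i·v^T). A rank-one matrix u v^T satisfies K u = u (v·u) and kills the (2)-dimensional subspace v^⊥, so its characteristic polynomial is lambda^2 (lambda - v·u) with v·u = tr K = 1. Hence the eigenvalues of I - K are 1 (multiplicity 2) and 1 - (1) = 0, so det(I - K) = 0. (Direct check: I - K =
[[-3, 0, -3],
 [4, 1, 3],
 [4, 0, 4]]
has determinant 0.) So 1 is an eigenvalue of K and (I - K) is not invertible. The finite-dimensional Fredholm alternative says: either (I - K) is invertible, or ker(I - K) ≠ {0} and then range(I - K) = ker((I - K)^*)^⊥, with dim ker(I - K) = dim ker((I - K)^*). We are in the second case, so we need both kernels. Kernel of I - K: (I - K) u = u - u (v·u) = u - u = 0, so ker(I - K) = span{u} = span{(1, -1, -1)} (it is exactly 1-dimensional because rank(I - K) = 2). Kernel of the adjoint: K is real, so (I - K)^* = I - K^T = I - v u^T, and (I - v u^T) v = v - v (u·v) = 0; hence ker((I - K)^*) = span{v} = span{(4, 0, 3)}. Therefore (I - K) x = y is solvable iff <y, v> = 0, i.e. iff 4y_1 + 3y_3 = 0. When this holds, K y = u (v·y) = 0, so (I - K) y = y and x = y is a particular solution; the full solution set is the line x = y + c·u = y + c·(1, -1, -1), c ∈ C.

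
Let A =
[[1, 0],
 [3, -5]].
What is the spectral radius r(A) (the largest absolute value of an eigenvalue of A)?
r(A) = 5

The eigenvalues of A are the roots of its characteristic polynomial. With M = A (coefficients from the trace and determinant):
  p(λ) = det(λ I - M) = λ^2 + 4λ - 5.
For λ^2 + 4λ - 5 the discriminant is 36. It is a perfect square (6^2), so the roots are rational: λ = (-4 ± 6)/2 = 1, -5.
Thus the eigenvalues (to 4 decimals) are 1 (modulus 1); -5 (modulus 5). The spectral radius is the largest modulus: r(A) = 5. (Cross-check: r(A) ≤ ||A||_2 ≈ 5.8541; equality holds whenever A is normal, though it can also hold for some non-normal A.)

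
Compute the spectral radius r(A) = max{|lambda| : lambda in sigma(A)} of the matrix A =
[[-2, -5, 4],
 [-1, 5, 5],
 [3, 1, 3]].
r(A) ≈ 5.8284

The eigenvalues of A are the roots of its characteristic polynomial. With M = A (coefficients from the trace, the sum of principal 2x2 minors, and det A):
  p(λ) = det(λ I - M) = λ^3 - 6λ^2 - 23λ + 174.
No integer candidate from the rational root theorem (±divisors of 174) is a root, so the roots are irrational. The cubic discriminant is Δ = -167188 < 0, so there is one real root and a complex-conjugate pair. p(-6) = -120 and p(-5) = 14 have opposite signs, so a root lies in (-6, -5); Newton's method refines it to λ ≈ -5.1222. Dividing out (λ - (-5.1222)) leaves approximately λ^2 - 11.1222λ + 33.9699. For λ^2 - 11.1222λ + 33.9699 the discriminant is -12.1765. It is negative, so the remaining roots are the complex-conjugate pair λ ≈ 5.5611 ± 1.7447i. Their product equals the constant term, so |λ|^2 ≈ 33.9699 and |λ| ≈ 5.8284.
Thus the eigenvalues (to 4 decimals) are -5.1222 (modulus 5.1222); 5.5611 ± 1.7447i (modulus 5.8284). The spectral radius is the largest modulus: r(A) ≈ 5.8284. (Cross-check: r(A) ≤ ||A||_2 ≈ 7.665; equality holds whenever A is normal, though it can also hold for some non-normal A.)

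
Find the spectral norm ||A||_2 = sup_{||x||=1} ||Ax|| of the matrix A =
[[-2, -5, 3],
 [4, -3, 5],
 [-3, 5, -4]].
||A||_2 ≈ 10.7361 (= sqrt(largest eigenvalue of A^T A))

||A||_2 = sigma_max(A) = sqrt(lambda_max(A^T A)). Form the symmetric matrix M = A^T A =
[[29, -17, 26],
 [-17, 59, -50],
 [26, -50, 50]].
Its characteristic polynomial (trace, sum of principal 2x2 minors, determinant of M give the coefficients) is
  p(λ) = det(λ I - M) = λ^3 - 138λ^2 + 2646λ - 2916.
No integer candidate from the rational root theorem (±divisors of 2916) is a root, so the roots are irrational. The cubic discriminant is Δ = 47513607264 > 0, so there are three distinct real roots. p(1) = -407 and p(2) = 1832 have opposite signs, so a root lies in (1, 2); Newton's method refines it to λ ≈ 1.1732. p(21) = 1053 and p(22) = -848 have opposite signs, so a root lies in (21, 22); Newton's method refines it to λ ≈ 21.5634. p(115) = -2801 and p(116) = 7988 have opposite signs, so a root lies in (115, 116); Newton's method refines it to λ ≈ 115.2634. Check (Vieta): the three roots sum to 138, matching tr M = 138.
So the eigenvalues of A^T A are ≈ 1.1732, 21.5634, 115.2634 (all ≥ 0, as they must be for A^T A). The largest is λ_max ≈ 115.2634, hence ||A||_2 = sqrt(λ_max) ≈ 10.7361.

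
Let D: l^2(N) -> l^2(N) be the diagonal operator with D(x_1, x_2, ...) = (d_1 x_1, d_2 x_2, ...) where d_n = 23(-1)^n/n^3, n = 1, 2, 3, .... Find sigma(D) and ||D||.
sigma(D) = {23(-1)^n/n^3 : n ≥ 1} ∪ {0}; ||D|| = 23

A bounded diagonal operator on l^2 with diagonal entries d_n has spectrum equal to the closure of {d_n : n ≥ 1}: every d_n is an eigenvalue (with eigenvector e_n), so {d_n} ⊂ sigma(D); the spectrum is closed, so its closure is too; and for lambda not in the closure, (D - lambda I) has bounded inverse (the diagonal entries 1/(d_n - lambda) are bounded). For our sequence d_n = 23(-1)^n/n^3, n = 1, 2, 3, ...:
  - {d_n} = {23(-1)^n/n^3 : n ≥ 1}; the only limit point is 0
  - closure = {23(-1)^n/n^3 : n ≥ 1} ∪ {0}
For the norm: a diagonal operator has ||D|| = sup_n |d_n|. Here |d_n| = 23/n^3 is decreasing, so sup_n |d_n| = |d_1| = 23. So ||D|| = 23.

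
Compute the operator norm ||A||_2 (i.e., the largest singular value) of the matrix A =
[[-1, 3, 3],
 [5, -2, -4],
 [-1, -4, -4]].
||A||_2 ≈ 8.7695 (= sqrt(largest eigenvalue of A^T A))

||A||_2 = sigma_max(A) = sqrt(lambda_max(A^T A)). Form the symmetric matrix M = A^T A =
[[27, -9, -19],
 [-9, 29, 33],
 [-19, 33, 41]].
Its characteristic polynomial (trace, sum of principal 2x2 minors, determinant of M give the coefficients) is
  p(λ) = det(λ I - M) = λ^3 - 97λ^2 + 1548λ - 196.
No integer candidate from the rational root theorem (±divisors of 196) is a root, so the roots are irrational. The cubic discriminant is Δ = 7522087472 > 0, so there are three distinct real roots. p(0) = -196 and p(1) = 1256 have opposite signs, so a root lies in (0, 1); Newton's method refines it to λ ≈ 0.1276. p(19) = 1058 and p(20) = -36 have opposite signs, so a root lies in (19, 20); Newton's method refines it to λ ≈ 19.9682. p(76) = -3844 and p(77) = 420 have opposite signs, so a root lies in (76, 77); Newton's method refines it to λ ≈ 76.9042. Check (Vieta): the three roots sum to 97, matching tr M = 97.
So the eigenvalues of A^T A are ≈ 0.1276, 19.9682, 76.9042 (all ≥ 0, as they must be for A^T A). The largest is λ_max ≈ 76.9042, hence ||A||_2 = sqrt(λ_max) ≈ 8.7695.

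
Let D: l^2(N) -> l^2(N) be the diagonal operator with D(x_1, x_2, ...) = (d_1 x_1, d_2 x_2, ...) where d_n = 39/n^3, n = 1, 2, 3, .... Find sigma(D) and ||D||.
sigma(D) = {39/n^3 : n ≥ 1} ∪ {0}; ||D|| = 39

A bounded diagonal operator on l^2 with diagonal entries d_n has spectrum equal to the closure of {d_n : n ≥ 1}: every d_n is an eigenvalue (with eigenvector e_n), so {d_n} ⊂ sigma(D); the spectrum is closed, so its closure is too; and for lambda not in the closure, (D - lambda I) has bounded inverse (the diagonal entries 1/(d_n - lambda) are bounded). For our sequence d_n = 39/n^3, n = 1, 2, 3, ...:
  - {d_n} = {39/n^3 : n ≥ 1}; the only limit point is 0
  - closure = {39/n^3 : n ≥ 1} ∪ {0}
For the norm: a diagonal operator has ||D|| = sup_n |d_n|. Here d_n = 39/n^3 is positive and decreasing, so sup_n |d_n| = d_1 = 39. So ||D|| = 39.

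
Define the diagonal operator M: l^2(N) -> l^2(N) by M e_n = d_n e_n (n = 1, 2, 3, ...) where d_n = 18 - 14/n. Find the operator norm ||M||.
||M|| = 18

For a diagonal operator on l^2 with entries d_n, ||M|| = sup_n |d_n|. Here d_1 = 4, d_2 = 11, ..., and d_n = 18 - 14/n increases monotonically toward 18. All terms lie in [4, 18), so |d_n| = d_n and the supremum is the limit 18, which is not attained by any individual d_n. Hence ||M|| = 18.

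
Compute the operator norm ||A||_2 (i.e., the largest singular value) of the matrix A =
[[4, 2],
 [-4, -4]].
||A||_2 = sqrt((52 + sqrt(2448))/2) ≈ 7.1231 (= sqrt(largest eigenvalue of A^T A))

||A||_2 = sigma_max(A) = sqrt(lambda_max(A^T A)). Form the symmetric matrix M = A^T A =
[[32, 24],
 [24, 20]].
Its characteristic polynomial (trace, determinant of M give the coefficients) is
  p(λ) = det(λ I - M) = λ^2 - 52λ + 64.
For λ^2 - 52λ + 64 the discriminant is 2448. It is nonnegative but not a perfect square, so the roots are real and irrational: λ = (52 ± sqrt(2448))/2 ≈ 50.7386, 1.2614.
So the eigenvalues of A^T A are ≈ 1.2614, 50.7386 (all ≥ 0, as they must be for A^T A). The largest is λ_max = (52 + sqrt(2448))/2 ≈ 50.7386, hence ||A||_2 = sqrt(λ_max) = sqrt((52 + sqrt(2448))/2) ≈ 7.1231.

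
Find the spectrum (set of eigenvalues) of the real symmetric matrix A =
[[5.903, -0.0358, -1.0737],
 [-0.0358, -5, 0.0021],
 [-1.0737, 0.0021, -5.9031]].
sigma(A) ≈ {-6, -5, 6}

A is real symmetric, so its spectrum consists of real eigenvalues. Expanding the characteristic polynomial of the displayed matrix gives
  det(λ I - A) = p(λ) = λ^3 + (5)λ^2 + (-36)λ + (-179.9983).
Solving p(λ) = 0 yields eigenvalues ≈ -6, -5, 6. (A is shown rounded to 4 decimals, so these recover the underlying integer eigenvalues to within that precision.)
Verification: the trace of A = -5 equals the sum of eigenvalues -5, and det(A) ≈ 179.9983 matches the eigenvalue product 180.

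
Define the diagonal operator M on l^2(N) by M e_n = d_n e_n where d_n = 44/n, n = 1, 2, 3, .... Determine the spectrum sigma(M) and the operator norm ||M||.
sigma(M) = {44/n : n ≥ 1} ∪ {0}; ||M|| = 44

A bounded diagonal operator on l^2 with diagonal entries d_n has spectrum equal to the closure of {d_n : n ≥ 1}: every d_n is an eigenvalue (with eigenvector e_n), so {d_n} ⊂ sigma(M); the spectrum is closed, so its closure is too; and for lambda not in the closure, (M - lambda I) has bounded inverse (the diagonal entries 1/(d_n - lambda) are bounded). For our sequence d_n = 44/n, n = 1, 2, 3, ...:
  - {d_n} = {44/n : n ≥ 1}; the only limit point is 0
  - closure = {44/n : n ≥ 1} ∪ {0}
For the norm: a diagonal operator has ||M|| = sup_n |d_n|. Here d_n = 44/n is positive and decreasing, so sup_n |d_n| = d_1 = 44. So ||M|| = 44.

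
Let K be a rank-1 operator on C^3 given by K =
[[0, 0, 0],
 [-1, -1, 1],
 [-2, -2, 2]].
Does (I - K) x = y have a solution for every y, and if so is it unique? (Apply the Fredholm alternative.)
(I - K) is singular (det(I - K) = 0, i.e. 1 ∈ sigma(K)). (I - K) x = y is solvable iff y ⊥ ker((I - K)^*) = span{(1, 1, -1)}, i.e. iff y_1 + y_2 - y_3 = 0. When solvable, the solutions are x = y + c·(0, -1, -2), c arbitrary (ker(I - K) = span{(0, -1, -2)}, dimension 1).

K has rank 1, so it is an outer product K = u v^T: every row of K is a multiple of one row vector. Reading off the entries, u = (0, -1, -2) and v = (1, 1, -1) (row i of K equals u_i·v^T). A rank-one matrix u v^T satisfies K u = u (v·u) and kills the (2)-dimensional subspace v^⊥, so its characteristic polynomial is lambda^2 (lambda - v·u) with v·u = tr K = 1. Hence the eigenvalues of I - K are 1 (multiplicity 2) and 1 - (1) = 0, so det(I - K) = 0. (Direct check: I - K =
[[1, 0, 0],
 [1, 2, -1],
 [2, 2, -1]]
has determinant 0.) So 1 is an eigenvalue of K and (I - K) is not invertible. The finite-dimensional Fredholm alternative says: either (I - K) is invertible, or ker(I - K) ≠ {0} and then range(I - K) = ker((I - K)^*)^⊥, with dim ker(I - K) = dim ker((I - K)^*). We are in the second case, so we need both kernels. Kernel of I - K: (I - K) u = u - u (v·u) = u - u = 0, so ker(I - K) = span{u} = span{(0, -1, -2)} (it is exactly 1-dimensional because rank(I - K) = 2). Kernel of the adjoint: K is real, so (I - K)^* = I - K^T = I - v u^T, and (I - v u^T) v = v - v (u·v) = 0; hence ker((I - K)^*) = span{v} = span{(1, 1, -1)}. Therefore (I - K) x = y is solvable iff <y, v> = 0, i.e. iff y_1 + y_2 - y_3 = 0. When this holds, K y = u (v·y) = 0, so (I - K) y = y and x = y is a particular solution; the full solution set is the line x = y + c·u = y + c·(0, -1, -2), c ∈ C.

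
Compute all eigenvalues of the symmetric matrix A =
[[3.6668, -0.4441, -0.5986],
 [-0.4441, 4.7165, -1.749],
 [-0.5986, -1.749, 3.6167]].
sigma(A) ≈ {2, 4, 6}

A is real symmetric, so its spectrum consists of real eigenvalues. Expanding the characteristic polynomial of the displayed matrix gives
  det(λ I - A) = p(λ) = λ^3 + (-12)λ^2 + (44)λ + (-47.9989).
Solving p(λ) = 0 yields eigenvalues ≈ 2, 4, 6. (A is shown rounded to 4 decimals, so these recover the underlying integer eigenvalues to within that precision.)
Verification: the trace of A = 12 equals the sum of eigenvalues 12, and det(A) ≈ 47.9989 matches the eigenvalue product 48.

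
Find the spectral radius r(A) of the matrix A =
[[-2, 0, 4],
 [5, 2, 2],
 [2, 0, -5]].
r(A) = (7 + sqrt(41))/2 ≈ 6.7016

The eigenvalues of A are the roots of its characteristic polynomial. With M = A (coefficients from the trace, the sum of principal 2x2 minors, and det A):
  p(λ) = det(λ I - M) = λ^3 + 5λ^2 - 12λ - 4.
By the rational root theorem any rational root is an integer divisor of 4. Testing λ = 2: p(2) = 8 + 20 - 24 - 4 = 0, so λ = 2 is a root. Dividing out (λ - 2) leaves p(λ) = (λ - 2)(λ^2 + 7λ + 2). For λ^2 + 7λ + 2 the discriminant is 41. It is nonnegative but not a perfect square, so the roots are real and irrational: λ = (-7 ± sqrt(41))/2 ≈ -0.2984, -6.7016.
Thus the eigenvalues (to 4 decimals) are -0.2984 (modulus 0.2984); -6.7016 (modulus 6.7016); 2 (modulus 2). The spectral radius is the largest modulus: r(A) = (7 + sqrt(41))/2 ≈ 6.7016. (Cross-check: r(A) ≤ ||A||_2 ≈ 7.0015; equality holds whenever A is normal, though it can also hold for some non-normal A.)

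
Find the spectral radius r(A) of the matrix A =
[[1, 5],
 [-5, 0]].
r(A) = 5

The eigenvalues of A are the roots of its characteristic polynomial. With M = A (coefficients from the trace and determinant):
  p(λ) = det(λ I - M) = λ^2 - λ + 25.
For λ^2 - λ + 25 the discriminant is -99. It is negative, so the roots are the complex-conjugate pair λ = 1/2 ± (sqrt(99)/2) i ≈ 0.5 ± 4.9749i. For a conjugate pair the product of the roots equals the constant term, so |λ|^2 = 25 and |λ| = sqrt(25) = 5.
Thus the eigenvalues (to 4 decimals) are 0.5 ± 4.9749i (modulus 5). The spectral radius is the largest modulus: r(A) = 5. (Cross-check: r(A) ≤ ||A||_2 ≈ 5.5249; equality holds whenever A is normal, though it can also hold for some non-normal A.)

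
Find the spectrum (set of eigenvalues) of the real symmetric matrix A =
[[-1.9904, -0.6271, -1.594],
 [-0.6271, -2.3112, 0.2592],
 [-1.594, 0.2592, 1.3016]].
sigma(A) ≈ {-3, -2, 2}

A is real symmetric, so its spectrum consists of real eigenvalues. Expanding the characteristic polynomial of the displayed matrix gives
  det(λ I - A) = p(λ) = λ^3 + (3)λ^2 + (-4)λ + (-12).
Solving p(λ) = 0 yields eigenvalues ≈ -3, -2, 2. (A is shown rounded to 4 decimals, so these recover the underlying integer eigenvalues to within that precision.)
Verification: the trace of A = -3 equals the sum of eigenvalues -3, and det(A) ≈ 12.0001 matches the eigenvalue product 12.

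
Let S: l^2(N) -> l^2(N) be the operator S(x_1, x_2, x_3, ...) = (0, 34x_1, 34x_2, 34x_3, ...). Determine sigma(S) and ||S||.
sigma(S) = closed disk {z in C : |z| ≤ 34}; ||S|| = 34

Note S = 34·U where U is the unit right shift (U x)_k = x_{k-1} (with x_0 := 0); so ||S|| = 34||U|| and sigma(S) = 34·sigma(U). ||S x||^2 = sum_{k≥1} |34x_k|^2 = 1156||x||^2, so ||S|| = 34 and sigma(S) ⊂ {|z| ≤ 34}. For any |lambda| < 34, the equation (S - lambda I) x = 0 forces x_1 = 0, then 34x_k = lambda x_{k+1} ⇒ x = 0, so S has no eigenvalues. But (S - lambda I) is not surjective for |lambda| < 34: solving (S - lambda I) x = e_1 would require x_n proportional to (lambda/34)^(-n), which is not in l^2. So every |lambda| < 34 lies in the residual spectrum. The boundary |lambda| = 34 is in the approximate point spectrum (the spectrum is closed). Hence sigma(S) is the closed disk of radius 34.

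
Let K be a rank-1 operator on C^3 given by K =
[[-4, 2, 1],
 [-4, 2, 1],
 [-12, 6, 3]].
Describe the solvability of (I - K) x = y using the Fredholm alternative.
(I - K) is singular (det(I - K) = 0, i.e. 1 ∈ sigma(K)). (I - K) x = y is solvable iff y ⊥ ker((I - K)^*) = span{(-4, 2, 1)}, i.e. iff -4y_1 + 2y_2 + y_3 = 0. When solvable, the solutions are x = y + c·(1, 1, 3), c arbitrary (ker(I - K) = span{(1, 1, 3)}, dimension 1).

K has rank 1, so it is an outer product K = u v^T: every row of K is a multiple of one row vector. Reading off the entries, u = (1, 1, 3) and v = (-4, 2, 1) (row i of K equals u_i·v^T). A rank-one matrix u v^T satisfies K u = u (v·u) and kills the (2)-dimensional subspace v^⊥, so its characteristic polynomial is lambda^2 (lambda - v·u) with v·u = tr K = 1. Hence the eigenvalues of I - K are 1 (multiplicity 2) and 1 - (1) = 0, so det(I - K) = 0. (Direct check: I - K =
[[5, -2, -1],
 [4, -1, -1],
 [12, -6, -2]]
has determinant 0.) So 1 is an eigenvalue of K and (I - K) is not invertible. The finite-dimensional Fredholm alternative says: either (I - K) is invertible, or ker(I - K) ≠ {0} and then range(I - K) = ker((I - K)^*)^⊥, with dim ker(I - K) = dim ker((I - K)^*). We are in the second case, so we need both kernels. Kernel of I - K: (I - K) u = u - u (v·u) = u - u = 0, so ker(I - K) = span{u} = span{(1, 1, 3)} (it is exactly 1-dimensional because rank(I - K) = 2). Kernel of the adjoint: K is real, so (I - K)^* = I - K^T = I - v u^T, and (I - v u^T) v = v - v (u·v) = 0; hence ker((I - K)^*) = span{v} = span{(-4, 2, 1)}. Therefore (I - K) x = y is solvable iff <y, v> = 0, i.e. iff -4y_1 + 2y_2 + y_3 = 0. When this holds, K y = u (v·y) = 0, so (I - K) y = y and x = y is a particular solution; the full solution set is the line x = y + c·u = y + c·(1, 1, 3), c ∈ C.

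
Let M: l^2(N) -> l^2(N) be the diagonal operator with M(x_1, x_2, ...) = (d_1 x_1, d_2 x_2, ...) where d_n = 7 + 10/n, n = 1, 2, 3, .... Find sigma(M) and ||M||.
sigma(M) = {7 + 10/n : n ≥ 1} ∪ {7}; ||M|| = 17

A bounded diagonal operator on l^2 with diagonal entries d_n has spectrum equal to the closure of {d_n : n ≥ 1}: every d_n is an eigenvalue (with eigenvector e_n), so {d_n} ⊂ sigma(M); the spectrum is closed, so its closure is too; and for lambda not in the closure, (M - lambda I) has bounded inverse (the diagonal entries 1/(d_n - lambda) are bounded). For our sequence d_n = 7 + 10/n, n = 1, 2, 3, ...:
  - {d_n} = {7 + 10/n : n ≥ 1}; the only limit point is 7
  - closure = {7 + 10/n : n ≥ 1} ∪ {7}
For the norm: a diagonal operator has ||M|| = sup_n |d_n|. Here d_n = 7 + 10/n is positive and decreasing, so sup_n |d_n| = d_1 = 7 + 10 = 17. So ||M|| = 17.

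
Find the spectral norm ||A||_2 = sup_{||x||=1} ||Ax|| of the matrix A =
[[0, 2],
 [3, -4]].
||A||_2 = sqrt((29 + sqrt(697))/2) ≈ 5.2631 (= sqrt(largest eigenvalue of A^T A))

||A||_2 = sigma_max(A) = sqrt(lambda_max(A^T A)). Form the symmetric matrix M = A^T A =
[[9, -12],
 [-12, 20]].
Its characteristic polynomial (trace, determinant of M give the coefficients) is
  p(λ) = det(λ I - M) = λ^2 - 29λ + 36.
For λ^2 - 29λ + 36 the discriminant is 697. It is nonnegative but not a perfect square, so the roots are real and irrational: λ = (29 ± sqrt(697))/2 ≈ 27.7004, 1.2996.
So the eigenvalues of A^T A are ≈ 1.2996, 27.7004 (all ≥ 0, as they must be for A^T A). The largest is λ_max = (29 + sqrt(697))/2 ≈ 27.7004, hence ||A||_2 = sqrt(λ_max) = sqrt((29 + sqrt(697))/2) ≈ 5.2631.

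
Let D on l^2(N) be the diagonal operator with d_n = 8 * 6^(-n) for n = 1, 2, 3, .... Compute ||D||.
||D|| = 4/3 (attained at n = 1)

For D diagonal, ||D|| = sup_n |d_n|. The sequence d_n = 8 * 6^(-n) is positive and strictly decreasing (ratio 6^(-1) < 1), so the supremum is d_1 = 8/6 = 4/3. Hence ||D|| = 4/3.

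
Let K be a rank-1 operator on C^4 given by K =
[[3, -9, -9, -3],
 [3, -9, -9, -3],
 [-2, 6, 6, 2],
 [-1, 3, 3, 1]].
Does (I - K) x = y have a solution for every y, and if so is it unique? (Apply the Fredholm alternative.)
(I - K) is singular (det(I - K) = 0, i.e. 1 ∈ sigma(K)). (I - K) x = y is solvable iff y ⊥ ker((I - K)^*) = span{(-1, 3, 3, 1)}, i.e. iff -y_1 + 3y_2 + 3y_3 + y_4 = 0. When solvable, the solutions are x = y + c·(-3, -3, 2, 1), c arbitrary (ker(I - K) = span{(-3, -3, 2, 1)}, dimension 1).

K has rank 1, so it is an outer product K = u v^T: every row of K is a multiple of one row vector. Reading off the entries, u = (-3, -3, 2, 1) and v = (-1, 3, 3, 1) (row i of K equals u_i·v^T). A rank-one matrix u v^T satisfies K u = u (v·u) and kills the (3)-dimensional subspace v^⊥, so its characteristic polynomial is lambda^3 (lambda - v·u) with v·u = tr K = 1. Hence the eigenvalues of I - K are 1 (multiplicity 3) and 1 - (1) = 0, so det(I - K) = 0. (Direct check: I - K =
[[-2, 9, 9, 3],
 [-3, 10, 9, 3],
 [2, -6, -5, -2],
 [1, -3, -3, 0]]
has determinant 0.) So 1 is an eigenvalue of K and (I - K) is not invertible. The finite-dimensional Fredholm alternative says: either (I - K) is invertible, or ker(I - K) ≠ {0} and then range(I - K) = ker((I - K)^*)^⊥, with dim ker(I - K) = dim ker((I - K)^*). We are in the second case, so we need both kernels. Kernel of I - K: (I - K) u = u - u (v·u) = u - u = 0, so ker(I - K) = span{u} = span{(-3, -3, 2, 1)} (it is exactly 1-dimensional because rank(I - K) = 3). Kernel of the adjoint: K is real, so (I - K)^* = I - K^T = I - v u^T, and (I - v u^T) v = v - v (u·v) = 0; hence ker((I - K)^*) = span{v} = span{(-1, 3, 3, 1)}. Therefore (I - K) x = y is solvable iff <y, v> = 0, i.e. iff -y_1 + 3y_2 + 3y_3 + y_4 = 0. When this holds, K y = u (v·y) = 0, so (I - K) y = y and x = y is a particular solution; the full solution set is the line x = y + c·u = y + c·(-3, -3, 2, 1), c ∈ C.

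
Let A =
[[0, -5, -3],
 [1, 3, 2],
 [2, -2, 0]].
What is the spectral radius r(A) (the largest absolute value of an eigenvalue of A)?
r(A) ≈ 3.7731

The eigenvalues of A are the roots of its characteristic polynomial. With M = A (coefficients from the trace, the sum of principal 2x2 minors, and det A):
  p(λ) = det(λ I - M) = λ^3 - 3λ^2 + 15λ - 4.
No integer candidate from the rational root theorem (±divisors of 4) is a root, so the roots are irrational. The cubic discriminant is Δ = -9099 < 0, so there is one real root and a complex-conjugate pair. p(0) = -4 and p(1) = 9 have opposite signs, so a root lies in (0, 1); Newton's method refines it to λ ≈ 0.281. Dividing out (λ - (0.281)) leaves approximately λ^2 - 2.719λ + 14.236. For λ^2 - 2.719λ + 14.236 the discriminant is -49.551. It is negative, so the remaining roots are the complex-conjugate pair λ ≈ 1.3595 ± 3.5196i. Their product equals the constant term, so |λ|^2 ≈ 14.236 and |λ| ≈ 3.7731.
Thus the eigenvalues (to 4 decimals) are 0.281 (modulus 0.281); 1.3595 ± 3.5196i (modulus 3.7731). The spectral radius is the largest modulus: r(A) ≈ 3.7731. (Cross-check: r(A) ≤ ||A||_2 ≈ 7.0668; equality holds whenever A is normal, though it can also hold for some non-normal A.)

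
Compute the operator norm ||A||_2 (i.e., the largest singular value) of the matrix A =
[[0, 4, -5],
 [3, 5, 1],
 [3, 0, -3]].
||A||_2 ≈ 7.6912 (= sqrt(largest eigenvalue of A^T A))

||A||_2 = sigma_max(A) = sqrt(lambda_max(A^T A)). Form the symmetric matrix M = A^T A =
[[18, 15, -6],
 [15, 41, -15],
 [-6, -15, 35]].
Its characteristic polynomial (trace, sum of principal 2x2 minors, determinant of M give the coefficients) is
  p(λ) = det(λ I - M) = λ^3 - 94λ^2 + 2317λ - 15129.
No integer candidate from the rational root theorem (±divisors of 15129) is a root, so the roots are irrational. The cubic discriminant is Δ = 548439057 > 0, so there are three distinct real roots. p(10) = -359 and p(11) = 315 have opposite signs, so a root lies in (10, 11); Newton's method refines it to λ ≈ 10.5095. p(24) = 159 and p(25) = -329 have opposite signs, so a root lies in (24, 25); Newton's method refines it to λ ≈ 24.3353. p(59) = -261 and p(60) = 1491 have opposite signs, so a root lies in (59, 60); Newton's method refines it to λ ≈ 59.1553. Check (Vieta): the three roots sum to 94, matching tr M = 94.
So the eigenvalues of A^T A are ≈ 10.5095, 24.3353, 59.1553 (all ≥ 0, as they must be for A^T A). The largest is λ_max ≈ 59.1553, hence ||A||_2 = sqrt(λ_max) ≈ 7.6912.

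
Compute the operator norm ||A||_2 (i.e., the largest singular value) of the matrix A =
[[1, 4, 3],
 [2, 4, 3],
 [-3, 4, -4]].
||A||_2 ≈ 7.3882 (= sqrt(largest eigenvalue of A^T A))

||A||_2 = sigma_max(A) = sqrt(lambda_max(A^T A)). Form the symmetric matrix M = A^T A =
[[14, 0, 21],
 [0, 48, 8],
 [21, 8, 34]].
Its characteristic polynomial (trace, sum of principal 2x2 minors, determinant of M give the coefficients) is
  p(λ) = det(λ I - M) = λ^3 - 96λ^2 + 2275λ - 784.
No integer candidate from the rational root theorem (±divisors of 784) is a root, so the roots are irrational. The cubic discriminant is Δ = 891305492 > 0, so there are three distinct real roots. p(0) = -784 and p(1) = 1396 have opposite signs, so a root lies in (0, 1); Newton's method refines it to λ ≈ 0.3498. p(41) = 36 and p(42) = -490 have opposite signs, so a root lies in (41, 42); Newton's method refines it to λ ≈ 41.0652. p(54) = -406 and p(55) = 316 have opposite signs, so a root lies in (54, 55); Newton's method refines it to λ ≈ 54.5851. Check (Vieta): the three roots sum to 96, matching tr M = 96.
So the eigenvalues of A^T A are ≈ 0.3498, 41.0652, 54.5851 (all ≥ 0, as they must be for A^T A). The largest is λ_max ≈ 54.5851, hence ||A||_2 = sqrt(λ_max) ≈ 7.3882.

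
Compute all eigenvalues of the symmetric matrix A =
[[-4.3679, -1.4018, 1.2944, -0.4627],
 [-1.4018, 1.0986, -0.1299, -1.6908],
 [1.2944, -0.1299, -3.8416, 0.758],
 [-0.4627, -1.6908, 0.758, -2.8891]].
sigma(A) ≈ {-6, -3, 2} (-3 with multiplicity 2)

A is real symmetric, so its spectrum consists of real eigenvalues. Expanding the characteristic polynomial of the displayed matrix gives
  det(λ I - A) = p(λ) = λ^4 + (10)λ^3 + (21)λ^2 + (-36)λ + (-107.9977).
Solving p(λ) = 0 yields eigenvalues ≈ -6, -3, -3, 2. (A is shown rounded to 4 decimals, so these recover the underlying integer eigenvalues to within that precision.)
Verification: the trace of A = -10 equals the sum of eigenvalues -10, and det(A) ≈ -107.9977 matches the eigenvalue product -108.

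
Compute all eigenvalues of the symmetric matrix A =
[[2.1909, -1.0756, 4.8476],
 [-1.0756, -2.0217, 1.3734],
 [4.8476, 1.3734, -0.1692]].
sigma(A) ≈ {-5, -1, 6}

A is real symmetric, so its spectrum consists of real eigenvalues. Expanding the characteristic polynomial of the displayed matrix gives
  det(λ I - A) = p(λ) = λ^3 + (0)λ^2 + (-31)λ + (-30).
Solving p(λ) = 0 yields eigenvalues ≈ -5, -1, 6. (A is shown rounded to 4 decimals, so these recover the underlying integer eigenvalues to within that precision.)
Verification: the trace of A = 0 equals the sum of eigenvalues 0, and det(A) ≈ 29.9990 matches the eigenvalue product 30.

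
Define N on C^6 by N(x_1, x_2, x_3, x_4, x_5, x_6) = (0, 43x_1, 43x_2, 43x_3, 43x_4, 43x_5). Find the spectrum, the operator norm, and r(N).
sigma(N) = {0}; ||N|| = 43; r(N) = 0. (N is nilpotent with N^6 = 0.)

On C^6, N is a strictly lower-triangular matrix with 43 on the subdiagonal and zeros elsewhere, so its characteristic polynomial is lambda^6 and every eigenvalue is 0: sigma(N) = {0}. For the operator norm, N e_i = 43e_{i+1} for i = 1, ..., 5 and N e_6 = 0, so the singular values of N are 43 (with multiplicity 5) and 0; hence ||N|| = 43. The spectral radius r(N) = max|lambda| = 0. Note ||N|| > r(N) — characteristic of non-normal nilpotent operators. Indeed N^6 = 0.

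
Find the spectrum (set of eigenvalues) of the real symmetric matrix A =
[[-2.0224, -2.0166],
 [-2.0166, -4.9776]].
sigma(A) ≈ {-6, -1}

A is real symmetric, so its spectrum consists of real eigenvalues. Expanding the characteristic polynomial of the displayed matrix gives
  det(λ I - A) = p(λ) = λ^2 + (7)λ + (6).
Solving p(λ) = 0 yields eigenvalues ≈ -6, -1. (A is shown rounded to 4 decimals, so these recover the underlying integer eigenvalues to within that precision.)
Verification: the trace of A = -7 equals the sum of eigenvalues -7, and det(A) ≈ 6.0000 matches the eigenvalue product 6.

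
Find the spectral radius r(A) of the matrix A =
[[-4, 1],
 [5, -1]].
r(A) = (5 + sqrt(29))/2 ≈ 5.1926

The eigenvalues of A are the roots of its characteristic polynomial. With M = A (coefficients from the trace and determinant):
  p(λ) = det(λ I - M) = λ^2 + 5λ - 1.
For λ^2 + 5λ - 1 the discriminant is 29. It is nonnegative but not a perfect square, so the roots are real and irrational: λ = (-5 ± sqrt(29))/2 ≈ 0.1926, -5.1926.
Thus the eigenvalues (to 4 decimals) are 0.1926 (modulus 0.1926); -5.1926 (modulus 5.1926). The spectral radius is the largest modulus: r(A) = (5 + sqrt(29))/2 ≈ 5.1926. (Cross-check: r(A) ≤ ||A||_2 ≈ 6.5557; equality holds whenever A is normal, though it can also hold for some non-normal A.)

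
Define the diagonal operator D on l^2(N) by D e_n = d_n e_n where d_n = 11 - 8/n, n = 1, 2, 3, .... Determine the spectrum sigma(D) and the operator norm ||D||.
sigma(D) = {11 - 8/n : n ≥ 1} ∪ {11}; ||D|| = 11

A bounded diagonal operator on l^2 with diagonal entries d_n has spectrum equal to the closure of {d_n : n ≥ 1}: every d_n is an eigenvalue (with eigenvector e_n), so {d_n} ⊂ sigma(D); the spectrum is closed, so its closure is too; and for lambda not in the closure, (D - lambda I) has bounded inverse (the diagonal entries 1/(d_n - lambda) are bounded). For our sequence d_n = 11 - 8/n, n = 1, 2, 3, ...:
  - {d_n} = {11 - 8/n : n ≥ 1}; the only limit point is 11
  - closure = {11 - 8/n : n ≥ 1} ∪ {11}
For the norm: a diagonal operator has ||D|| = sup_n |d_n|. Here d_n = 11 - 8/n increases monotonically from d_1 = 3 toward 11, with all terms in [3, 11); so sup_n |d_n| = 11 (the supremum is the limit, not attained). So ||D|| = 11.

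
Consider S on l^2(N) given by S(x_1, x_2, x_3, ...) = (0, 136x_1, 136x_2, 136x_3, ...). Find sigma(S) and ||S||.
sigma(S) = closed disk {z in C : |z| ≤ 136}; ||S|| = 136

Note S = 136·U where U is the unit right shift (U x)_k = x_{k-1} (with x_0 := 0); so ||S|| = 136||U|| and sigma(S) = 136·sigma(U). ||S x||^2 = sum_{k≥1} |136x_k|^2 = 18496||x||^2, so ||S|| = 136 and sigma(S) ⊂ {|z| ≤ 136}. For any |lambda| < 136, the equation (S - lambda I) x = 0 forces x_1 = 0, then 136x_k = lambda x_{k+1} ⇒ x = 0, so S has no eigenvalues. But (S - lambda I) is not surjective for |lambda| < 136: solving (S - lambda I) x = e_1 would require x_n proportional to (lambda/136)^(-n), which is not in l^2. So every |lambda| < 136 lies in the residual spectrum. The boundary |lambda| = 136 is in the approximate point spectrum (the spectrum is closed). Hence sigma(S) is the closed disk of radius 136.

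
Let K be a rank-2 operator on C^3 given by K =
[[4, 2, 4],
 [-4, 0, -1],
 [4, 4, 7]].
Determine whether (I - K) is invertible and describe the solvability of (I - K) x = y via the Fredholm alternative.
(I - K) is invertible (det(I - K) = 14 ≠ 0), so for every y in C^3 the equation (I - K) x = y has a unique solution.

K has rank 2 and factors as K = U V^T = u1 v1^T + u2 v2^T with u1 = (0, -1, -1), v1 = (0, -2, -3), u2 = (2, -2, 2), v2 = (2, 1, 2) (multiplying out reproduces the displayed K). The nonzero eigenvalues of U V^T coincide with those of the 2 x 2 matrix G = V^T U = [[v1·u1, v1·u2], [v2·u1, v2·u2]] = [[5, -2], [-3, 6]], and by the Sylvester determinant identity det(I_3 - U V^T) = det(I_2 - V^T U) = det([[-4, 2], [3, -5]]) = (-4)(-5) - (2)(3) = 14. (Direct check: I - K =
[[-3, -2, -4],
 [4, 1, 1],
 [-4, -4, -6]]
has determinant 14.) The finite-dimensional Fredholm alternative says: either (I - K) is invertible, or ker(I - K) ≠ {0} and then range(I - K) = ker((I - K)^*)^⊥, with dim ker(I - K) = dim ker((I - K)^*). Since det(I - K) ≠ 0, 1 is not an eigenvalue of K and ker(I - K) = {0}, so we are in the first case: for every y there is a unique x = (I - K)^(-1) y. (Explicitly, by the Woodbury identity, (I - U V^T)^(-1) = I + U (I_2 - G)^(-1) V^T.)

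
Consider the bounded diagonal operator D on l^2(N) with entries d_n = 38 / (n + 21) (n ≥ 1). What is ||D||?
||D|| = 19/11 (attained at n = 1)

For D diagonal, ||D|| = sup_n |d_n| = sup_n 38/(n + 21). This is positive and strictly decreasing in n, so the supremum is attained at n = 1: d_1 = 38/(1 + 21) = 19/11. Hence ||D|| = 19/11.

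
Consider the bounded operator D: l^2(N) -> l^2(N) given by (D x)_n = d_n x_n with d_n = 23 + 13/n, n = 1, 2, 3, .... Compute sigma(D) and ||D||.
sigma(D) = {23 + 13/n : n ≥ 1} ∪ {23}; ||D|| = 36

A bounded diagonal operator on l^2 with diagonal entries d_n has spectrum equal to the closure of {d_n : n ≥ 1}: every d_n is an eigenvalue (with eigenvector e_n), so {d_n} ⊂ sigma(D); the spectrum is closed, so its closure is too; and for lambda not in the closure, (D - lambda I) has bounded inverse (the diagonal entries 1/(d_n - lambda) are bounded). For our sequence d_n = 23 + 13/n, n = 1, 2, 3, ...:
  - {d_n} = {23 + 13/n : n ≥ 1}; the only limit point is 23
  - closure = {23 + 13/n : n ≥ 1} ∪ {23}
For the norm: a diagonal operator has ||D|| = sup_n |d_n|. Here d_n = 23 + 13/n is positive and decreasing, so sup_n |d_n| = d_1 = 23 + 13 = 36. So ||D|| = 36.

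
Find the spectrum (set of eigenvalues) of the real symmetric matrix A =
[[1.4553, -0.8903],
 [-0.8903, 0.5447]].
sigma(A) ≈ {0, 2}

A is real symmetric, so its spectrum consists of real eigenvalues. Expanding the characteristic polynomial of the displayed matrix gives
  det(λ I - A) = p(λ) = λ^2 + (-2)λ + (0).
Solving p(λ) = 0 yields eigenvalues ≈ 0, 2. (A is shown rounded to 4 decimals, so these recover the underlying integer eigenvalues to within that precision.)
Verification: the trace of A = 2 equals the sum of eigenvalues 2, and det(A) ≈ 0.0001 matches the eigenvalue product 0.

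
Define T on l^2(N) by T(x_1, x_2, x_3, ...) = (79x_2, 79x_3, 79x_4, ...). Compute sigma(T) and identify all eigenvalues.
sigma(T) = closed disk {z in C : |z| ≤ 79}; sigma_p(T) = open disk {z in C : |z| < 79}

Note T = 79·V where V is the unit left shift (V x)_k = x_{k+1}; so sigma(T) = 79·sigma(V) and ||T|| = 79||V||. ||T x||^2 = 6241sum_{k≥2} |x_k|^2 ≤ 6241||x||^2, with equality on {x : x_1 = 0}, so ||T|| = 79. For any lambda with |lambda| < 79, set r = lambda/79 (|r| < 1); the vector x = (1, r, r^2, ...) is in l^2 and satisfies T x = 79(r, r^2, ...) = lambda x, so lambda is an eigenvalue. On the boundary |lambda| = 79 the geometric series diverges, so no l^2 eigenvector exists, but these lambda lie in the approximate point spectrum. Hence sigma(T) is the closed disk of radius 79 and sigma_p(T) is the open disk.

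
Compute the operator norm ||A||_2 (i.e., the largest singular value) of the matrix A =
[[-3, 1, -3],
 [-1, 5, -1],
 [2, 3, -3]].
||A||_2 ≈ 6.8004 (= sqrt(largest eigenvalue of A^T A))

||A||_2 = sigma_max(A) = sqrt(lambda_max(A^T A)). Form the symmetric matrix M = A^T A =
[[14, -2, 4],
 [-2, 35, -17],
 [4, -17, 19]].
Its characteristic polynomial (trace, sum of principal 2x2 minors, determinant of M give the coefficients) is
  p(λ) = det(λ I - M) = λ^3 - 68λ^2 + 1112λ - 4900.
No integer candidate from the rational root theorem (±divisors of 4900) is a root, so the roots are irrational. The cubic discriminant is Δ = 75825744 > 0, so there are three distinct real roots. p(7) = -105 and p(8) = 156 have opposite signs, so a root lies in (7, 8); Newton's method refines it to λ ≈ 7.3619. p(14) = 84 and p(15) = -145 have opposite signs, so a root lies in (14, 15); Newton's method refines it to λ ≈ 14.3924. p(46) = -300 and p(47) = 975 have opposite signs, so a root lies in (46, 47); Newton's method refines it to λ ≈ 46.2456. Check (Vieta): the three roots sum to 68, matching tr M = 68.
So the eigenvalues of A^T A are ≈ 7.3619, 14.3924, 46.2456 (all ≥ 0, as they must be for A^T A). The largest is λ_max ≈ 46.2456, hence ||A||_2 = sqrt(λ_max) ≈ 6.8004.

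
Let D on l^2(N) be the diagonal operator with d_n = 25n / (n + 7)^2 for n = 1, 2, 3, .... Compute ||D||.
||D|| = 25/28 (attained at n = 7)

For D diagonal, ||D|| = sup_n |d_n|. Treat f(x) = 25x / (x + 7)^2 for real x > 0. By the quotient rule, f'(x) = 25(7 - x)/(x + 7)^3, which is positive for x < 7 and negative for x > 7. So f has a unique maximum at x = 7, and since 7 is a positive integer, the supremum over n ≥ 1 is attained at n = 7: d_7 = 25·7/(7 + 7)^2 = 25·7/196 = 25/28. Hence ||D|| = 25/28.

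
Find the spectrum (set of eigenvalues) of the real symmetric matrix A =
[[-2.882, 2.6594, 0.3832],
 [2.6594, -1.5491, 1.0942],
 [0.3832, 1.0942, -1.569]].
sigma(A) ≈ {-5, -2, 1}

A is real symmetric, so its spectrum consists of real eigenvalues. Expanding the characteristic polynomial of the displayed matrix gives
  det(λ I - A) = p(λ) = λ^3 + (6)λ^2 + (3)λ + (-10).
Solving p(λ) = 0 yields eigenvalues ≈ -5, -2, 1. (A is shown rounded to 4 decimals, so these recover the underlying integer eigenvalues to within that precision.)
Verification: the trace of A = -6 equals the sum of eigenvalues -6, and det(A) ≈ 10.0000 matches the eigenvalue product 10.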